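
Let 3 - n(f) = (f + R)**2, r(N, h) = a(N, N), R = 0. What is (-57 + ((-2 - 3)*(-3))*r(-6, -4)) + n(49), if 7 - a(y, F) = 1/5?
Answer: -2353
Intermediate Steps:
a(y, F) = 34/5 (a(y, F) = 7 - 1/5 = 34/5)
r(N, h) = 34/5
n(f) = 3 - f**2 (n(f) = 3 - (f + 0)**2 = 3 - f**2)
(-57 + ((-2 - 3)*(-3))*r(-6, -4)) + n(49) = (-57 + ((-2 - 3)*(-3))*(34/5)) + (3 - 1*49**2) = (-57 - 5*(-3)*(34/5)) + (3 - 1*2401) = (-57 + 15*(34/5)) + (3 - 2401) = (-57 + 102) - 2398 = 45 - 2398 = -2353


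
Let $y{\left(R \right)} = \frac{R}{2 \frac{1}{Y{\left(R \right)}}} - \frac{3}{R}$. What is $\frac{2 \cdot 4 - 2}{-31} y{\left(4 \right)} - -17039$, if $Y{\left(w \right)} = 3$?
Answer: $\frac{1056355}{62} \approx 17038.0$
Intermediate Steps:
$y{\left(R \right)} = - \frac{3}{R} + \frac{3 R}{2}$ ($y{\left(R \right)} = \frac{R}{2 \cdot \frac{1}{3}} - \frac{3}{R} = \frac{R}{\frac{2}{3}} - \frac{3}{R} = R \frac{3}{2} - \frac{3}{R} = \frac{3 R}{2} - \frac{3}{R} = - \frac{3}{R} + \frac{3 R}{2}$)
$\frac{2 \cdot 4 - 2}{-31} y{\left(4 \right)} - -17039 = \frac{2 \cdot 4 - 2}{-31} \left(- \frac{3}{4} + \frac{3}{2} \cdot 4\right) - -17039 = - \frac{8 - 2}{31} \left(\left(-3\right) \frac{1}{4} + 6\right) + 17039 = \left(- \frac{1}{31}\right) 6 \left(- \frac{3}{4} + 6\right) + 17039 = \left(- \frac{6}{31}\right) \frac{21}{4} + 17039 = - \frac{63}{62} + 17039 = \frac{1056355}{62}$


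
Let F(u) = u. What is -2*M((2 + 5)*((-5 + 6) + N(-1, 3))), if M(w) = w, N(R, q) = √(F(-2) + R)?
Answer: -14 - 14*I*√3 ≈ -14.0 - 24.249*I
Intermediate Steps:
N(R, q) = √(-2 + R)
-2*M((2 + 5)*((-5 + 6) + N(-1, 3))) = -2*(2 + 5)*((-5 + 6) + √(-2 - 1)) = -14*(1 + √(-3)) = -14*(1 + I*√3) = -2*(7 + 7*I*√3) = -14 - 14*I*√3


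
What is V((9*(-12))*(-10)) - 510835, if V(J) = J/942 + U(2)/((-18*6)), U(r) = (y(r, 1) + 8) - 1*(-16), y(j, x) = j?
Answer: -4330851451/8478 ≈ -5.1083e+5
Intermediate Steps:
U(r) = 24 + r (U(r) = (r + 8) - 1*(-16) = (8 + r) + 16 = 24 + r)
V(J) = -13/54 + J/942 (V(J) = J/942 + (24 + 2)/((-18*6)) = J*(1/942) + 26/(-108) = J/942 + 26*(-1/108) = J/942 - 13/54 = -13/54 + J/942)
V((9*(-12))*(-10)) - 510835 = (-13/54 + ((9*(-12))*(-10))/942) - 510835 = (-13/54 + (-108*(-10))/942) - 510835 = (-13/54 + (1/942)*1080) - 510835 = (-13/54 + 180/157) - 510835 = 7679/8478 - 510835 = -4330851451/8478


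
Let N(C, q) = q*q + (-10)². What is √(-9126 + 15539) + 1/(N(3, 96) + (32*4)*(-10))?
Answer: 1/8036 + 11*√53 ≈ 80.081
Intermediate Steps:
N(C, q) = 100 + q² (N(C, q) = q² + 100 = 100 + q²)
√(-9126 + 15539) + 1/(N(3, 96) + (32*4)*(-10)) = √(-9126 + 15539) + 1/((100 + 96²) + (32*4)*(-10)) = √6413 + 1/((100 + 9216) + 128*(-10)) = 11*√53 + 1/(9316 - 1280) = 11*√53 + 1/8036 = 1/8036 + 11*√53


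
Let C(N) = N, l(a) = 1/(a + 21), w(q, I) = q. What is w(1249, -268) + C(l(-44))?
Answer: 28726/23 ≈ 1249.0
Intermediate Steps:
l(a) = 1/(21 + a)
w(1249, -268) + C(l(-44)) = 1249 + 1/(21 - 44) = 1249 + 1/(-23) = 1249 - 1/23 = 28726/23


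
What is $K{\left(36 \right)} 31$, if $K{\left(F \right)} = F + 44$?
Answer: $2480$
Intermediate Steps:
$K{\left(F \right)} = 44 + F$
$K{\left(36 \right)} 31 = \left(44 + 36\right) 31 = 80 \cdot 31 = 2480$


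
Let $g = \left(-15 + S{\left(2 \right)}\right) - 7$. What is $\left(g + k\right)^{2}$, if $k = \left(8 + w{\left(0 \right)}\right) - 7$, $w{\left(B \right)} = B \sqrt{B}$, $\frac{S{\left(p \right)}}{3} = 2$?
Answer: $225$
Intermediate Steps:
$S{\left(p \right)} = 6$ ($S{\left(p \right)} = 3 \cdot 2 = 6$)
$w{\left(B \right)} = B^{\frac{3}{2}}$
$g = -16$ ($g = \left(-15 + 6\right) - 7 = -9 - 7 = -16$)
$k = 1$ ($k = \left(8 + 0^{\frac{3}{2}}\right) - 7 = \left(8 + 0\right) - 7 = 8 - 7 = 1$)
$\left(g + k\right)^{2} = \left(-16 + 1\right)^{2} = \left(-15\right)^{2} = 225$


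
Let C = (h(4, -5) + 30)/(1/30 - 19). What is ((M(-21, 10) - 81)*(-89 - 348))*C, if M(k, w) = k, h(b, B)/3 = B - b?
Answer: -4011660/569 ≈ -7050.4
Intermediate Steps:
h(b, B) = -3*b + 3*B (h(b, B) = 3*(B - b) = -3*b + 3*B)
C = -90/569 (C = ((-3*4 + 3*(-5)) + 30)/(1/30 - 19) = ((-12 - 15) + 30)/(1/30 - 19) = (-27 + 30)/(-569/30) = 3*(-30/569) = -90/569 ≈ -0.15817)
((M(-21, 10) - 81)*(-89 - 348))*C = ((-21 - 81)*(-89 - 348))*(-90/569) = -102*(-437)*(-90/569) = 44574*(-90/569) = -4011660/569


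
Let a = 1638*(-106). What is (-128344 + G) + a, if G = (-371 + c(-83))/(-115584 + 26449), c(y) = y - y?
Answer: -26916273849/89135 ≈ -3.0197e+5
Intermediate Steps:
a = -173628
c(y) = 0
G = 371/89135 (G = (-371 + 0)/(-115584 + 26449) = -371/(-89135) = -371*(-1/89135) = 371/89135 ≈ 0.0041622)
(-128344 + G) + a = (-128344 + 371/89135) - 173628 = -11439942069/89135 - 173628 = -26916273849/89135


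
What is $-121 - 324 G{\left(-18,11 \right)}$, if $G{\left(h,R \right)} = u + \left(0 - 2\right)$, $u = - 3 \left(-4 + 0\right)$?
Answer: $-3361$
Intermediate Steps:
$u = 12$ ($u = \left(-3\right) \left(-4\right) = 12$)
$G{\left(h,R \right)} = 10$ ($G{\left(h,R \right)} = 12 + \left(0 - 2\right) = 12 - 2 = 10$)
$-121 - 324 G{\left(-18,11 \right)} = -121 - 3240 = -3361$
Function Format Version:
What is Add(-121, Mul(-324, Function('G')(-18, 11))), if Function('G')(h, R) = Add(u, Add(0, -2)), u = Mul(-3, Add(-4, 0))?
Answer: -3361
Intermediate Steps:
u = 12 (u = Mul(-3, -4) = 12)
Function('G')(h, R) = 10 (Function('G')(h, R) = Add(12, Add(0, -2)) = Add(12, -2) = 10)
Add(-121, Mul(-324, Function('G')(-18, 11))) = Add(-121, Mul(-324, 10)) = Add(-121, -3240) = -3361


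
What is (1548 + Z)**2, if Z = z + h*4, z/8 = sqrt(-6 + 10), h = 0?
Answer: 2446096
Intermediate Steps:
z = 16 (z = 8*sqrt(-6 + 10) = 8*sqrt(4) = 8*2 = 16)
Z = 16 (Z = 16 + 0*4 = 16 + 0 = 16)
(1548 + Z)**2 = (1548 + 16)**2 = 1564**2 = 2446096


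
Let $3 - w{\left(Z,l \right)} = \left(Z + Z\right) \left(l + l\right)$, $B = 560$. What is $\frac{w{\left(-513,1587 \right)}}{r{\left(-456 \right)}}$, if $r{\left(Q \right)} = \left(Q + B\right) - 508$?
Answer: $- \frac{3256527}{404} \approx -8060.7$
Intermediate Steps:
$w{\left(Z,l \right)} = 3 - 4 Z l$ ($w{\left(Z,l \right)} = 3 - \left(Z + Z\right) \left(l + l\right) = 3 - 2 Z 2 l = 3 - 4 Z l$)
$r{\left(Q \right)} = 52 + Q$ ($r{\left(Q \right)} = \left(Q + 560\right) - 508 = \left(560 + Q\right) - 508 = 52 + Q$)
$\frac{w{\left(-513,1587 \right)}}{r{\left(-456 \right)}} = \frac{3 - \left(-2052\right) 1587}{52 - 456} = \frac{3 + 3256524}{-404} = 3256527 \left(- \frac{1}{404}\right) = - \frac{3256527}{404}$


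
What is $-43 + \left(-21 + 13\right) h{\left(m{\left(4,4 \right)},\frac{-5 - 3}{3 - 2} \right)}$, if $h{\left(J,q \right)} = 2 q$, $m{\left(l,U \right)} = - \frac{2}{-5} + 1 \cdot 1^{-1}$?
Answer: $85$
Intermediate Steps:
$m{\left(l,U \right)} = \frac{7}{5}$ ($m{\left(l,U \right)} = \left(-2\right) \left(- \frac{1}{5}\right) + 1 \cdot 1 = \frac{2}{5} + 1 = \frac{7}{5}$)
$-43 + \left(-21 + 13\right) h{\left(m{\left(4,4 \right)},\frac{-5 - 3}{3 - 2} \right)} = -43 + \left(-21 + 13\right) 2 \frac{-5 - 3}{3 - 2} = -43 - 8 \cdot 2 \left(- \frac{8}{1}\right) = -43 - 8 \cdot 2 \left(\left(-8\right) 1\right) = -43 - 8 \cdot 2 \left(-8\right) = -43 - -128 = -43 + 128 = 85$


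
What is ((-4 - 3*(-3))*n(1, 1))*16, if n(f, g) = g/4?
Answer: 20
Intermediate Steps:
n(f, g) = g/4 (n(f, g) = g*(¼) = g/4)
((-4 - 3*(-3))*n(1, 1))*16 = ((-4 - 3*(-3))*((¼)*1))*16 = ((-4 + 9)*(¼))*16 = (5*(¼))*16 = (5/4)*16 = 20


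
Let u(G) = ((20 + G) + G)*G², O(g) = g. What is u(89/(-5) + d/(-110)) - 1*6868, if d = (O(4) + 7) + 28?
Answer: -8147898073/665500 ≈ -12243.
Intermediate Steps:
d = 39 (d = (4 + 7) + 28 = 11 + 28 = 39)
u(G) = G²*(20 + 2*G) (u(G) = (20 + 2*G)*G² = G²*(20 + 2*G))
u(89/(-5) + d/(-110)) - 1*6868 = 2*(89/(-5) + 39/(-110))²*(10 + (89/(-5) + 39/(-110))) - 1*6868 = 2*(89*(-⅕) + 39*(-1/110))²*(10 + (89*(-⅕) + 39*(-1/110))) - 6868 = 2*(-89/5 - 39/110)²*(10 + (-89/5 - 39/110)) - 6868 = 2*(-1997/110)²*(10 - 1997/110) - 6868 = 2*(3988009/12100)*(-897/110) - 6868 = -3577244073/665500 - 6868 = -8147898073/665500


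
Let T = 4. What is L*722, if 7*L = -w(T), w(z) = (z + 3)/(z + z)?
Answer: -361/4 ≈ -90.250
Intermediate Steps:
w(z) = (3 + z)/(2*z) (w(z) = (3 + z)/((2*z)) = (3 + z)*(1/(2*z)) = (3 + z)/(2*z))
L = -1/8 (L = (-(3 + 4)/(2*4))/7 = (-7/(2*4))/7 = (-1*7/8)/7 = (1/7)*(-7/8) = -1/8 ≈ -0.12500)
L*722 = -1/8*722 = -361/4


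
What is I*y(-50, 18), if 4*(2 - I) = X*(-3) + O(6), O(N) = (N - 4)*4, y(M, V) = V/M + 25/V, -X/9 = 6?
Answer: -4167/100 ≈ -41.670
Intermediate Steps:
X = -54 (X = -9*6 = -54)
y(M, V) = 25/V + V/M
O(N) = -16 + 4*N (O(N) = (-4 + N)*4 = -16 + 4*N)
I = -81/2 (I = 2 - (-54*(-3) + (-16 + 4*6))/4 = 2 - (162 + (-16 + 24))/4 = 2 - (162 + 8)/4 = 2 - ¼*170 = 2 - 85/2 = -81/2 ≈ -40.500)
I*y(-50, 18) = -81*(25/18 + 18/(-50))/2 = -81*(25*(1/18) + 18*(-1/50))/2 = -81*(25/18 - 9/25)/2 = -81/2*463/450 = -4167/100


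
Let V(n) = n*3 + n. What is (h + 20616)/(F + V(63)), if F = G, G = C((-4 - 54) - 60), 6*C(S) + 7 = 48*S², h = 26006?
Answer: 279732/669857 ≈ 0.41760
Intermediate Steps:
C(S) = -7/6 + 8*S² (C(S) = -7/6 + (48*S²)/6 = -7/6 + 8*S²)
G = 668345/6 (G = -7/6 + 8*((-4 - 54) - 60)² = -7/6 + 8*(-58 - 60)² = -7/6 + 8*(-118)² = -7/6 + 8*13924 = -7/6 + 111392 = 668345/6 ≈ 1.1139e+5)
V(n) = 4*n (V(n) = 3*n + n = 4*n)
F = 668345/6 ≈ 1.1139e+5
(h + 20616)/(F + V(63)) = (26006 + 20616)/(668345/6 + 4*63) = 46622/(668345/6 + 252) = 46622/(669857/6) = 46622*(6/669857) = 279732/669857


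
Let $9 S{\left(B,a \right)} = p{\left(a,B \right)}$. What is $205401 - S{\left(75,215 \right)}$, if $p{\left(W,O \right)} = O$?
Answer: $\frac{616178}{3} \approx 2.0539 \cdot 10^{5}$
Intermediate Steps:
$S{\left(B,a \right)} = \frac{B}{9}$
$205401 - S{\left(75,215 \right)} = 205401 - \frac{1}{9} \cdot 75 = 205401 - \frac{25}{3} = \frac{616178}{3}$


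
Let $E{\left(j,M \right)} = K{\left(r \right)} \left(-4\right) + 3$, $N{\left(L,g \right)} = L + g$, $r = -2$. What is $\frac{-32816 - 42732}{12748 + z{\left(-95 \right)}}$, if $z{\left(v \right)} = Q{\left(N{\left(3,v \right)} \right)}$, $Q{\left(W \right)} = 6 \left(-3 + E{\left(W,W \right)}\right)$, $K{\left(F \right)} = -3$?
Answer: $- \frac{18887}{3205} \approx -5.893$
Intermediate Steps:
$E{\left(j,M \right)} = 15$ ($E{\left(j,M \right)} = \left(-3\right) \left(-4\right) + 3 = 12 + 3 = 15$)
$Q{\left(W \right)} = 72$ ($Q{\left(W \right)} = 6 \left(-3 + 15\right) = 6 \cdot 12 = 72$)
$z{\left(v \right)} = 72$
$\frac{-32816 - 42732}{12748 + z{\left(-95 \right)}} = \frac{-32816 - 42732}{12748 + 72} = - \frac{75548}{12820} = \left(-75548\right) \frac{1}{12820} = - \frac{18887}{3205}$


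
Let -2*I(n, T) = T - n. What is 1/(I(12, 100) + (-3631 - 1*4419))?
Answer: -1/8094 ≈ -0.00012355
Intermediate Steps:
I(n, T) = n/2 - T/2 (I(n, T) = -(T - n)/2 = n/2 - T/2)
1/(I(12, 100) + (-3631 - 1*4419)) = 1/(((½)*12 - ½*100) + (-3631 - 1*4419)) = 1/((6 - 50) + (-3631 - 4419)) = 1/(-44 - 8050) = 1/(-8094) = -1/8094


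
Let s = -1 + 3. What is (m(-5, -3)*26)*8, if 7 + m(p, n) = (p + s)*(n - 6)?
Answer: 4160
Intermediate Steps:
s = 2
m(p, n) = -7 + (-6 + n)*(2 + p) (m(p, n) = -7 + (p + 2)*(n - 6) = -7 + (2 + p)*(-6 + n) = -7 + (-6 + n)*(2 + p))
(m(-5, -3)*26)*8 = ((-19 - 6*(-5) + 2*(-3) - 3*(-5))*26)*8 = ((-19 + 30 - 6 + 15)*26)*8 = (20*26)*8 = 520*8 = 4160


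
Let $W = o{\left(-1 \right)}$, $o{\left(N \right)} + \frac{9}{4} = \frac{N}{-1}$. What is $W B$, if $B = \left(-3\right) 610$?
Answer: $\frac{4575}{2} \approx 2287.5$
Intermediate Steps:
$o{\left(N \right)} = - \frac{9}{4} - N$ ($o{\left(N \right)} = - \frac{9}{4} + \frac{N}{-1} = - \frac{9}{4} + N \left(-1\right) = - \frac{9}{4} - N$)
$W = - \frac{5}{4}$ ($W = - \frac{9}{4} - -1 = - \frac{9}{4} + 1 = - \frac{5}{4} \approx -1.25$)
$B = -1830$
$W B = \left(- \frac{5}{4}\right) \left(-1830\right) = \frac{4575}{2}$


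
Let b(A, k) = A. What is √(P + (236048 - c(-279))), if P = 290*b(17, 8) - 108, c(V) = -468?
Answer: √241338 ≈ 491.26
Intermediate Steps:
P = 4822 (P = 290*17 - 108 = 4930 - 108 = 4822)
√(P + (236048 - c(-279))) = √(4822 + (236048 - 1*(-468))) = √(4822 + (236048 + 468)) = √(4822 + 236516) = √241338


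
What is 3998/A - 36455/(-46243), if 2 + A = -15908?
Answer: 197559768/367863065 ≈ 0.53705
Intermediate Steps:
A = -15910 (A = -2 - 15908 = -15910)
3998/A - 36455/(-46243) = 3998/(-15910) - 36455/(-46243) = 3998*(-1/15910) - 36455*(-1/46243) = -1999/7955 + 36455/46243 = 197559768/367863065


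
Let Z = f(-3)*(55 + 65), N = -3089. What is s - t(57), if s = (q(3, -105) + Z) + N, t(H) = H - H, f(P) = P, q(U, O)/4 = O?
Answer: -3869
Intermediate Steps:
q(U, O) = 4*O
t(H) = 0
Z = -360 (Z = -3*(55 + 65) = -3*120 = -360)
s = -3869 (s = (4*(-105) - 360) - 3089 = (-420 - 360) - 3089 = -780 - 3089 = -3869)
s - t(57) = -3869 - 1*0 = -3869 + 0 = -3869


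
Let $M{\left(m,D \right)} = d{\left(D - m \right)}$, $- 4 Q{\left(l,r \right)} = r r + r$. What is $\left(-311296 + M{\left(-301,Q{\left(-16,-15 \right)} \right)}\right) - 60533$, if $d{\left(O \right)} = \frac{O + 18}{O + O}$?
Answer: $- \frac{369597493}{994} \approx -3.7183 \cdot 10^{5}$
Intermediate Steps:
$Q{\left(l,r \right)} = - \frac{r}{4} - \frac{r^{2}}{4}$ ($Q{\left(l,r \right)} = - \frac{r r + r}{4} = - \frac{r^{2} + r}{4} = - \frac{r + r^{2}}{4} = - \frac{r}{4} - \frac{r^{2}}{4}$)
$d{\left(O \right)} = \frac{18 + O}{2 O}$
$M{\left(m,D \right)} = \frac{18 + D - m}{2 \left(D - m\right)}$ ($M{\left(m,D \right)} = \frac{18 + \left(D - m\right)}{2 \left(D - m\right)} = \frac{18 + D - m}{2 \left(D - m\right)}$)
$\left(-311296 + M{\left(-301,Q{\left(-16,-15 \right)} \right)}\right) - 60533 = \left(-311296 + \frac{18 - - \frac{15 \left(1 - 15\right)}{4} - -301}{2 \left(\left(- \frac{1}{4}\right) \left(-15\right) \left(1 - 15\right) - -301\right)}\right) - 60533 = \left(-311296 + \frac{18 - \left(- \frac{15}{4}\right) \left(-14\right) + 301}{2 \left(\left(- \frac{1}{4}\right) \left(-15\right) \left(-14\right) + 301\right)}\right) - 60533 = \left(-311296 + \frac{18 - \frac{105}{2} + 301}{2 \left(- \frac{105}{2} + 301\right)}\right) - 60533 = \left(-311296 + \frac{1}{2} \frac{1}{\frac{497}{2}} \cdot \frac{533}{2}\right) - 60533 = \left(-311296 + \frac{1}{2} \cdot \frac{2}{497} \cdot \frac{533}{2}\right) - 60533 = \left(-311296 + \frac{533}{994}\right) - 60533 = - \frac{309427691}{994} - 60533 = - \frac{369597493}{994}$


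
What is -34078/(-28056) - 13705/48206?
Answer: 314564147/338116884 ≈ 0.93034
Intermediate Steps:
-34078/(-28056) - 13705/48206 = -34078*(-1/28056) - 13705*1/48206 = 17039/14028 - 13705/48206 = 314564147/338116884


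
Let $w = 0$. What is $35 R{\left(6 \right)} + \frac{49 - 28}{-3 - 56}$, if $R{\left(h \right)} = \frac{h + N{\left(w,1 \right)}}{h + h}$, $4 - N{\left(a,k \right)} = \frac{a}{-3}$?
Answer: $\frac{10199}{354} \approx 28.811$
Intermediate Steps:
$N{\left(a,k \right)} = 4 + \frac{a}{3}$ ($N{\left(a,k \right)} = 4 - \frac{a}{-3} = 4 - a \left(- \frac{1}{3}\right) = 4 - - \frac{a}{3} = 4 + \frac{a}{3}$)
$R{\left(h \right)} = \frac{4 + h}{2 h}$ ($R{\left(h \right)} = \frac{h + \left(4 + \frac{1}{3} \cdot 0\right)}{h + h} = \frac{h + \left(4 + 0\right)}{2 h} = \left(h + 4\right) \frac{1}{2 h} = \left(4 + h\right) \frac{1}{2 h} = \frac{4 + h}{2 h}$)
$35 R{\left(6 \right)} + \frac{49 - 28}{-3 - 56} = 35 \frac{4 + 6}{2 \cdot 6} + \frac{49 - 28}{-3 - 56} = 35 \cdot \frac{1}{2} \cdot \frac{1}{6} \cdot 10 + \frac{21}{-59} = 35 \cdot \frac{5}{6} + 21 \left(- \frac{1}{59}\right) = \frac{175}{6} - \frac{21}{59} = \frac{10199}{354}$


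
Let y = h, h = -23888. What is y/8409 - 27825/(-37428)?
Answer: -220033213/104910684 ≈ -2.0973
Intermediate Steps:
y = -23888
y/8409 - 27825/(-37428) = -23888/8409 - 27825/(-37428) = -23888*1/8409 - 27825*(-1/37428) = -23888/8409 + 9275/12476 = -220033213/104910684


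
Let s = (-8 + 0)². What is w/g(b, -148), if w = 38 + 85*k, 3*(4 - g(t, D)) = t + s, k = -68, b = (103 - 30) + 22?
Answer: 5742/49 ≈ 117.18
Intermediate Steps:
b = 95 (b = 73 + 22 = 95)
s = 64 (s = (-8)² = 64)
g(t, D) = -52/3 - t/3 (g(t, D) = 4 - (t + 64)/3 = 4 - (64 + t)/3 = 4 + (-64/3 - t/3) = -52/3 - t/3)
w = -5742 (w = 38 + 85*(-68) = 38 - 5780 = -5742)
w/g(b, -148) = -5742/(-52/3 - ⅓*95) = -5742/(-52/3 - 95/3) = -5742/(-49) = -5742*(-1/49) = 5742/49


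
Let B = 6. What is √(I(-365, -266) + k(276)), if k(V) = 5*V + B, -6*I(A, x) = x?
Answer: √12873/3 ≈ 37.820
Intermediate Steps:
I(A, x) = -x/6
k(V) = 6 + 5*V (k(V) = 5*V + 6 = 6 + 5*V)
√(I(-365, -266) + k(276)) = √(-⅙*(-266) + (6 + 5*276)) = √(133/3 + (6 + 1380)) = √(133/3 + 1386) = √(4291/3) = √12873/3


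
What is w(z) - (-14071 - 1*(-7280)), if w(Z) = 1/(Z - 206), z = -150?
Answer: 2417595/356 ≈ 6791.0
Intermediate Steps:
w(Z) = 1/(-206 + Z)
w(z) - (-14071 - 1*(-7280)) = 1/(-206 - 150) - (-14071 - 1*(-7280)) = 1/(-356) - (-14071 + 7280) = -1/356 - 1*(-6791) = -1/356 + 6791 = 2417595/356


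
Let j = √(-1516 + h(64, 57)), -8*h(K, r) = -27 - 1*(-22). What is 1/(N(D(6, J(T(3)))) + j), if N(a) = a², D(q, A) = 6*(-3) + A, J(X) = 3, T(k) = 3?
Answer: 200/46347 - 2*I*√2694/139041 ≈ 0.0043153 - 0.0007466*I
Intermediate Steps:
h(K, r) = 5/8 (h(K, r) = -(-27 - 1*(-22))/8 = -(-27 + 22)/8 = -⅛*(-5) = 5/8)
D(q, A) = -18 + A
j = 3*I*√2694/4 (j = √(-1516 + 5/8) = √(-12123/8) = 3*I*√2694/4 ≈ 38.928*I)
1/(N(D(6, J(T(3)))) + j) = 1/((-18 + 3)² + 3*I*√2694/4) = 1/((-15)² + 3*I*√2694/4) = 1/(225 + 3*I*√2694/4)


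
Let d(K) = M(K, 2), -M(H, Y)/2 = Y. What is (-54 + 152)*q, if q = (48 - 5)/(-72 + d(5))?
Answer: -2107/38 ≈ -55.447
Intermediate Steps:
M(H, Y) = -2*Y
d(K) = -4 (d(K) = -2*2 = -4)
q = -43/76 (q = (48 - 5)/(-72 - 4) = 43/(-76) = 43*(-1/76) = -43/76 ≈ -0.56579)
(-54 + 152)*q = (-54 + 152)*(-43/76) = 98*(-43/76) = -2107/38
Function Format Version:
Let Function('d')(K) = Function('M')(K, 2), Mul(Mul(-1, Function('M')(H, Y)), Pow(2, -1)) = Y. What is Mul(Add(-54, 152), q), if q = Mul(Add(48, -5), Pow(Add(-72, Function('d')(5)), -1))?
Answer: Rational(-2107, 38) ≈ -55.447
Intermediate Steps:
Function('M')(H, Y) = Mul(-2, Y)
Function('d')(K) = -4 (Function('d')(K) = Mul(-2, 2) = -4)
q = Rational(-43, 76) (q = Mul(Add(48, -5), Pow(Add(-72, -4), -1)) = Mul(43, Pow(-76, -1)) = Mul(43, Rational(-1, 76)) = Rational(-43, 76) ≈ -0.56579)
Mul(Add(-54, 152), q) = Mul(Add(-54, 152), Rational(-43, 76)) = Mul(98, Rational(-43, 76)) = Rational(-2107, 38)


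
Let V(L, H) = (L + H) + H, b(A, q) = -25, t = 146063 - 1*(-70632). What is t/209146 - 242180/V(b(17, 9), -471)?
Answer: 50860522345/202244182 ≈ 251.48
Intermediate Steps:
t = 216695 (t = 146063 + 70632 = 216695)
V(L, H) = L + 2*H (V(L, H) = (H + L) + H = L + 2*H)
t/209146 - 242180/V(b(17, 9), -471) = 216695/209146 - 242180/(-25 + 2*(-471)) = 216695*(1/209146) - 242180/(-25 - 942) = 216695/209146 - 242180/(-967) = 216695/209146 - 242180*(-1/967) = 216695/209146 + 242180/967 = 50860522345/202244182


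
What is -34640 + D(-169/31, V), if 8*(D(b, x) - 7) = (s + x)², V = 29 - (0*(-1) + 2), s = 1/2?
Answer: -1105231/32 ≈ -34539.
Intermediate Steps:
s = ½ ≈ 0.50000
V = 27 (V = 29 - (0 + 2) = 29 - 1*2 = 29 - 2 = 27)
D(b, x) = 7 + (½ + x)²/8
-34640 + D(-169/31, V) = -34640 + (7 + (1 + 2*27)²/32) = -34640 + (7 + (1 + 54)²/32) = -34640 + (7 + (1/32)*55²) = -34640 + (7 + (1/32)*3025) = -34640 + (7 + 3025/32) = -34640 + 3249/32 = -1105231/32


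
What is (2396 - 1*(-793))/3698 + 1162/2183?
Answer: 11258663/8072734 ≈ 1.3947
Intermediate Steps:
(2396 - 1*(-793))/3698 + 1162/2183 = (2396 + 793)*(1/3698) + 1162*(1/2183) = 3189*(1/3698) + 1162/2183 = 3189/3698 + 1162/2183 = 11258663/8072734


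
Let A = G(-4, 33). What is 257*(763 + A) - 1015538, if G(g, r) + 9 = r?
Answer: -813279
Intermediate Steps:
G(g, r) = -9 + r
A = 24 (A = -9 + 33 = 24)
257*(763 + A) - 1015538 = 257*(763 + 24) - 1015538 = 257*787 - 1015538 = 202259 - 1015538 = -813279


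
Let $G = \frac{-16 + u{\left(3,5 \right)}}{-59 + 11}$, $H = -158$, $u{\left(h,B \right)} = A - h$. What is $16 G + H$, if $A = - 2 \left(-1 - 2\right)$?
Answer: $- \frac{461}{3} \approx -153.67$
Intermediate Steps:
$A = 6$ ($A = \left(-2\right) \left(-3\right) = 6$)
$u{\left(h,B \right)} = 6 - h$
$G = \frac{13}{48}$ ($G = \frac{-16 + \left(6 - 3\right)}{-59 + 11} = \frac{-16 + \left(6 - 3\right)}{-48} = \left(-16 + 3\right) \left(- \frac{1}{48}\right) = \left(-13\right) \left(- \frac{1}{48}\right) = \frac{13}{48} \approx 0.27083$)
$16 G + H = 16 \cdot \frac{13}{48} - 158 = \frac{13}{3} - 158 = - \frac{461}{3}$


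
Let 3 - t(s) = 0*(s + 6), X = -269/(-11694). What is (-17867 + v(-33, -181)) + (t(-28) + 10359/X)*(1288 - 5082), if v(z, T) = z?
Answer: -459606002782/269 ≈ -1.7086e+9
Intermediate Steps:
X = 269/11694 (X = -269*(-1/11694) = 269/11694 ≈ 0.023003)
t(s) = 3 (t(s) = 3 - 0*(s + 6) = 3 - 0*(6 + s) = 3 - 1*0 = 3 + 0 = 3)
(-17867 + v(-33, -181)) + (t(-28) + 10359/X)*(1288 - 5082) = (-17867 - 33) + (3 + 10359/(269/11694))*(1288 - 5082) = -17900 + (3 + 10359*(11694/269))*(-3794) = -17900 + (3 + 121138146/269)*(-3794) = -17900 + (121138953/269)*(-3794) = -17900 - 459601187682/269 = -459606002782/269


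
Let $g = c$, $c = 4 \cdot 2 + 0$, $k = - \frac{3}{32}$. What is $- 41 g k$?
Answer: $\frac{123}{4} \approx 30.75$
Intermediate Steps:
$k = - \frac{3}{32}$ ($k = \left(-3\right) \frac{1}{32} = - \frac{3}{32} \approx -0.09375$)
$c = 8$ ($c = 8 + 0 = 8$)
$g = 8$
$- 41 g k = \left(-41\right) 8 \left(- \frac{3}{32}\right) = \left(-328\right) \left(- \frac{3}{32}\right) = \frac{123}{4}$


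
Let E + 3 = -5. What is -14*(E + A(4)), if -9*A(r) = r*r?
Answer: 1232/9 ≈ 136.89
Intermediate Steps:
A(r) = -r**2/9 (A(r) = -r*r/9 = -r**2/9)
E = -8 (E = -3 - 5 = -8)
-14*(E + A(4)) = -14*(-8 - 1/9*4**2) = -14*(-8 - 1/9*16) = -14*(-8 - 16/9) = -14*(-88/9) = 1232/9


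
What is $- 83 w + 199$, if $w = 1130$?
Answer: $-93591$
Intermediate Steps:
$- 83 w + 199 = \left(-83\right) 1130 + 199 = -93790 + 199 = -93591$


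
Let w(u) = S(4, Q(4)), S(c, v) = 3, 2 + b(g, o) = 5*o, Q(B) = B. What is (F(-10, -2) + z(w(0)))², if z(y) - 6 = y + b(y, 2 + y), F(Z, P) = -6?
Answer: 676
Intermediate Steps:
b(g, o) = -2 + 5*o
w(u) = 3
z(y) = 14 + 6*y (z(y) = 6 + (y + (-2 + 5*(2 + y))) = 6 + (y + (-2 + (10 + 5*y))) = 6 + (y + (8 + 5*y)) = 6 + (8 + 6*y) = 14 + 6*y)
(F(-10, -2) + z(w(0)))² = (-6 + (14 + 6*3))² = (-6 + (14 + 18))² = (-6 + 32)² = 26² = 676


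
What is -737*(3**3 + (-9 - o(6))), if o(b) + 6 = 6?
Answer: -13266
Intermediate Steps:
o(b) = 0 (o(b) = -6 + 6 = 0)
-737*(3**3 + (-9 - o(6))) = -737*(3**3 + (-9 - 1*0)) = -737*(27 + (-9 + 0)) = -737*(27 - 9) = -737*18 = -13266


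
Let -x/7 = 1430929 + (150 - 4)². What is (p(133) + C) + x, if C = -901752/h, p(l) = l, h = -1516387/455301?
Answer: -15004387804882/1516387 ≈ -9.8948e+6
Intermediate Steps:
h = -1516387/455301 (h = -1516387*1/455301 = -1516387/455301 ≈ -3.3305)
C = 410568587352/1516387 (C = -901752/(-1516387/455301) = -901752*(-455301/1516387) = 410568587352/1516387 ≈ 2.7075e+5)
x = -10165715 (x = -7*(1430929 + (150 - 4)²) = -7*(1430929 + 146²) = -7*(1430929 + 21316) = -7*1452245 = -10165715)
(p(133) + C) + x = (133 + 410568587352/1516387) - 10165715 = 410770266823/1516387 - 10165715 = -15004387804882/1516387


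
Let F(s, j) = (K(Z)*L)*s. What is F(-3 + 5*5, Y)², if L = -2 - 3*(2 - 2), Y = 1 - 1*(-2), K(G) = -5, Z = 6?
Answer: 48400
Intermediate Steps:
Y = 3 (Y = 1 + 2 = 3)
L = -2 (L = -2 - 3*0 = -2 - 1*0 = -2 + 0 = -2)
F(s, j) = 10*s (F(s, j) = (-5*(-2))*s = 10*s)
F(-3 + 5*5, Y)² = (10*(-3 + 5*5))² = (10*(-3 + 25))² = (10*22)² = 220² = 48400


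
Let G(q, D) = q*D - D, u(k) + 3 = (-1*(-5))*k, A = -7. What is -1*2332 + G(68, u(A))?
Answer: -4878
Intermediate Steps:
u(k) = -3 + 5*k (u(k) = -3 + (-1*(-5))*k = -3 + 5*k)
G(q, D) = -D + D*q (G(q, D) = D*q - D = -D + D*q)
-1*2332 + G(68, u(A)) = -1*2332 + (-3 + 5*(-7))*(-1 + 68) = -2332 + (-3 - 35)*67 = -2332 - 38*67 = -2332 - 2546 = -4878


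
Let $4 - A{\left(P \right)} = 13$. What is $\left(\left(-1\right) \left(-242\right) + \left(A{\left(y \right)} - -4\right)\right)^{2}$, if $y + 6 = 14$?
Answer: $56169$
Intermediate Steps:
$y = 8$ ($y = -6 + 14 = 8$)
$A{\left(P \right)} = -9$ ($A{\left(P \right)} = 4 - 13 = -9$)
$\left(\left(-1\right) \left(-242\right) + \left(A{\left(y \right)} - -4\right)\right)^{2} = \left(\left(-1\right) \left(-242\right) - 5\right)^{2} = \left(242 + \left(-9 + 4\right)\right)^{2} = \left(242 - 5\right)^{2} = 237^{2} = 56169$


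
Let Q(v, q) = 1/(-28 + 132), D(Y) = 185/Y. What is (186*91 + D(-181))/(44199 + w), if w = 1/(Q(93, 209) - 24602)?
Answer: 7838090414547/20468904594709 ≈ 0.38293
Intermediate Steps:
Q(v, q) = 1/104
w = -104/2558607 (w = 1/(1/104 - 24602) = 1/(-2558607/104) = -104/2558607 ≈ -4.0647e-5)
(186*91 + D(-181))/(44199 + w) = (186*91 + 185/(-181))/(44199 - 104/2558607) = (16926 + 185*(-1/181))/(113087870689/2558607) = (16926 - 185/181)*(2558607/113087870689) = (3063421/181)*(2558607/113087870689) = 7838090414547/20468904594709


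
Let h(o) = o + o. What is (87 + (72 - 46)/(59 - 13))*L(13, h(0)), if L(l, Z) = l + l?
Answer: 52364/23 ≈ 2276.7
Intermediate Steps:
h(o) = 2*o
L(l, Z) = 2*l
(87 + (72 - 46)/(59 - 13))*L(13, h(0)) = (87 + (72 - 46)/(59 - 13))*(2*13) = (87 + 26/46)*26 = (87 + 26*(1/46))*26 = (87 + 13/23)*26 = (2014/23)*26 = 52364/23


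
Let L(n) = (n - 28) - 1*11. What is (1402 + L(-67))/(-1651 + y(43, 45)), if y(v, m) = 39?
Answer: -324/403 ≈ -0.80397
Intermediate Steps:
L(n) = -39 + n (L(n) = (-28 + n) - 11 = -39 + n)
(1402 + L(-67))/(-1651 + y(43, 45)) = (1402 + (-39 - 67))/(-1651 + 39) = (1402 - 106)/(-1612) = 1296*(-1/1612) = -324/403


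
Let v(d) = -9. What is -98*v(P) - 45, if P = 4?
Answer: 837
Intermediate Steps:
-98*v(P) - 45 = -98*(-9) - 45 = 882 - 45 = 837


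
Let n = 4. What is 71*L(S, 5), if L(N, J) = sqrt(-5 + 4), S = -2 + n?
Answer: 71*I ≈ 71.0*I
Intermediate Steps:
S = 2 (S = -2 + 4 = 2)
L(N, J) = I (L(N, J) = sqrt(-1) = I)
71*L(S, 5) = 71*I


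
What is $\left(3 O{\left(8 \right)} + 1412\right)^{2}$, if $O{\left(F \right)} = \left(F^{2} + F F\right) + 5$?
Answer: $3279721$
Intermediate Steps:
$O{\left(F \right)} = 5 + 2 F^{2}$ ($O{\left(F \right)} = \left(F^{2} + F^{2}\right) + 5 = 2 F^{2} + 5 = 5 + 2 F^{2}$)
$\left(3 O{\left(8 \right)} + 1412\right)^{2} = \left(3 \left(5 + 2 \cdot 8^{2}\right) + 1412\right)^{2} = \left(3 \left(5 + 2 \cdot 64\right) + 1412\right)^{2} = \left(3 \left(5 + 128\right) + 1412\right)^{2} = \left(3 \cdot 133 + 1412\right)^{2} = \left(399 + 1412\right)^{2} = 1811^{2} = 3279721$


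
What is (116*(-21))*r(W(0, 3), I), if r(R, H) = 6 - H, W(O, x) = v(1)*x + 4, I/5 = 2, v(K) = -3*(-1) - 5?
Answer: 9744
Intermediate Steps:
v(K) = -2 (v(K) = 3 - 5 = -2)
I = 10 (I = 5*2 = 10)
W(O, x) = 4 - 2*x (W(O, x) = -2*x + 4 = 4 - 2*x)
(116*(-21))*r(W(0, 3), I) = (116*(-21))*(6 - 1*10) = -2436*(6 - 10) = -2436*(-4) = 9744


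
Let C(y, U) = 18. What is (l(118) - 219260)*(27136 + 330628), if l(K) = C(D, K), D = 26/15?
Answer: -78436894888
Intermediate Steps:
D = 26/15 (D = 26*(1/15) = 26/15 ≈ 1.7333)
l(K) = 18
(l(118) - 219260)*(27136 + 330628) = (18 - 219260)*(27136 + 330628) = -219242*357764 = -78436894888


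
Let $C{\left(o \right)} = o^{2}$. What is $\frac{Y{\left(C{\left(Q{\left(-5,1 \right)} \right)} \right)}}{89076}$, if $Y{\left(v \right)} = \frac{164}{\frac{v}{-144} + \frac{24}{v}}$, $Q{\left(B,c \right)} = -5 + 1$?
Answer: $\frac{246}{185575} \approx 0.0013256$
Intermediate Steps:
$Q{\left(B,c \right)} = -4$
$Y{\left(v \right)} = \frac{164}{\frac{24}{v} - \frac{v}{144}}$ ($Y{\left(v \right)} = \frac{164}{v \left(- \frac{1}{144}\right) + \frac{24}{v}} = \frac{164}{- \frac{v}{144} + \frac{24}{v}} = \frac{164}{\frac{24}{v} - \frac{v}{144}}$)
$\frac{Y{\left(C{\left(Q{\left(-5,1 \right)} \right)} \right)}}{89076} = \frac{\left(-23616\right) \left(-4\right)^{2} \frac{1}{-3456 + \left(\left(-4\right)^{2}\right)^{2}}}{89076} = \left(-23616\right) 16 \frac{1}{-3456 + 16^{2}} \cdot \frac{1}{89076} = \left(-23616\right) 16 \frac{1}{-3456 + 256} \cdot \frac{1}{89076} = \left(-23616\right) 16 \frac{1}{-3200} \cdot \frac{1}{89076} = \left(-23616\right) 16 \left(- \frac{1}{3200}\right) \frac{1}{89076} = \frac{2952}{25} \cdot \frac{1}{89076} = \frac{246}{185575}$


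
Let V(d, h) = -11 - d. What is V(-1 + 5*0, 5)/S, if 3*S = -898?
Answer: 15/449 ≈ 0.033408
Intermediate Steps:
S = -898/3 (S = (1/3)*(-898) = -898/3 ≈ -299.33)
V(-1 + 5*0, 5)/S = (-11 - (-1 + 5*0))/(-898/3) = (-11 - (-1 + 0))*(-3/898) = (-11 - 1*(-1))*(-3/898) = (-11 + 1)*(-3/898) = -10*(-3/898) = 15/449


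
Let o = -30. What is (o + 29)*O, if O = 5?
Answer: -5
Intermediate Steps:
(o + 29)*O = (-30 + 29)*5 = -1*5 = -5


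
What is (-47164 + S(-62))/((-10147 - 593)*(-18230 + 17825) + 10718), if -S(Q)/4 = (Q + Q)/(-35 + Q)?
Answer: -2287702/211480273 ≈ -0.010818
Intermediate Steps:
S(Q) = -8*Q/(-35 + Q) (S(Q) = -4*(Q + Q)/(-35 + Q) = -4*2*Q/(-35 + Q) = -8*Q/(-35 + Q))
(-47164 + S(-62))/((-10147 - 593)*(-18230 + 17825) + 10718) = (-47164 - 8*(-62)/(-35 - 62))/((-10147 - 593)*(-18230 + 17825) + 10718) = (-47164 - 8*(-62)/(-97))/(-10740*(-405) + 10718) = (-47164 - 8*(-62)*(-1/97))/(4349700 + 10718) = (-47164 - 496/97)/4360418 = -4575404/97*1/4360418 = -2287702/211480273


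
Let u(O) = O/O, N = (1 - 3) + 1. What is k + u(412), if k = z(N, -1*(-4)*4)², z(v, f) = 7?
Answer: 50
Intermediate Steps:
N = -1 (N = -2 + 1 = -1)
k = 49 (k = 7² = 49)
u(O) = 1
k + u(412) = 49 + 1 = 50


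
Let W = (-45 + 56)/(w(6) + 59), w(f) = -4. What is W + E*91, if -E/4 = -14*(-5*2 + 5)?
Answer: -127399/5 ≈ -25480.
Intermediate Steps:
W = 1/5 (W = (-45 + 56)/(-4 + 59) = 11/55 = 11*(1/55) = 1/5 ≈ 0.20000)
E = -280 (E = -(-56)*(-5*2 + 5) = -(-56)*(-10 + 5) = -(-56)*(-5) = -4*70 = -280)
W + E*91 = 1/5 - 280*91 = 1/5 - 25480 = -127399/5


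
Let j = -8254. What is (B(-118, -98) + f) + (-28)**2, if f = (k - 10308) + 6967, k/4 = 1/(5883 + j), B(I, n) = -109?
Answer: -6321090/2371 ≈ -2666.0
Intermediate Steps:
k = -4/2371 (k = 4/(5883 - 8254) = 4/(-2371) = 4*(-1/2371) = -4/2371 ≈ -0.0016871)
f = -7921515/2371 (f = (-4/2371 - 10308) + 6967 = -24440272/2371 + 6967 = -7921515/2371 ≈ -3341.0)
(B(-118, -98) + f) + (-28)**2 = (-109 - 7921515/2371) + (-28)**2 = -8179954/2371 + 784 = -6321090/2371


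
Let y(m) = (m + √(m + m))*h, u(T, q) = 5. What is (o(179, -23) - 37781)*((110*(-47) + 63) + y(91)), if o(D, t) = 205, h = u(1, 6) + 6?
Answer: 154287056 - 413336*√182 ≈ 1.4871e+8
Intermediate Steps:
h = 11 (h = 5 + 6 = 11)
y(m) = 11*m + 11*√2*√m (y(m) = (m + √(m + m))*11 = (m + √(2*m))*11 = (m + √2*√m)*11 = 11*m + 11*√2*√m)
(o(179, -23) - 37781)*((110*(-47) + 63) + y(91)) = (205 - 37781)*((110*(-47) + 63) + (11*91 + 11*√2*√91)) = -37576*((-5170 + 63) + (1001 + 11*√182)) = -37576*(-5107 + (1001 + 11*√182)) = -37576*(-4106 + 11*√182) = 154287056 - 413336*√182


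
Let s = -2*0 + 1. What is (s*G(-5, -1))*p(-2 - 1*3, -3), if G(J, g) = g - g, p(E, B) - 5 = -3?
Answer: 0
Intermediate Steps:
p(E, B) = 2 (p(E, B) = 5 - 3 = 2)
G(J, g) = 0
s = 1 (s = 0 + 1 = 1)
(s*G(-5, -1))*p(-2 - 1*3, -3) = (1*0)*2 = 0*2 = 0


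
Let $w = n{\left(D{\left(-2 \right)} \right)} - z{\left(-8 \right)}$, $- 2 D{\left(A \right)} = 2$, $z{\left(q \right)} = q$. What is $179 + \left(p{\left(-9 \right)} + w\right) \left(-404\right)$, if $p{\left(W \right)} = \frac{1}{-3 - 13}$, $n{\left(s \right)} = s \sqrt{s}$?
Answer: $- \frac{12111}{4} + 404 i \approx -3027.8 + 404.0 i$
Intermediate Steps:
$D{\left(A \right)} = -1$ ($D{\left(A \right)} = \left(- \frac{1}{2}\right) 2 = -1$)
$n{\left(s \right)} = s^{\frac{3}{2}}$
$w = 8 - i$ ($w = \left(-1\right)^{\frac{3}{2}} - -8 = - i + 8 = 8 - i \approx 8.0 - 1.0 i$)
$p{\left(W \right)} = - \frac{1}{16}$ ($p{\left(W \right)} = \frac{1}{-16} = - \frac{1}{16}$)
$179 + \left(p{\left(-9 \right)} + w\right) \left(-404\right) = 179 + \left(- \frac{1}{16} + \left(8 - i\right)\right) \left(-404\right) = 179 + \left(\frac{127}{16} - i\right) \left(-404\right) = 179 - \left(\frac{12827}{4} - 404 i\right) = - \frac{12111}{4} + 404 i$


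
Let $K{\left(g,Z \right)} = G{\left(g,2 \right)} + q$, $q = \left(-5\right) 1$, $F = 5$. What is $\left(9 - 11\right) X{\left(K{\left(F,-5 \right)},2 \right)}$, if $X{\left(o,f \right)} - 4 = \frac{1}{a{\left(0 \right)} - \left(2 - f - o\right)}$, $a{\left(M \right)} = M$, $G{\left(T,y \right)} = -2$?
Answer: $- \frac{54}{7} \approx -7.7143$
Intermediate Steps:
$q = -5$
$K{\left(g,Z \right)} = -7$ ($K{\left(g,Z \right)} = -2 - 5 = -7$)
$X{\left(o,f \right)} = 4 + \frac{1}{-2 + f + o}$ ($X{\left(o,f \right)} = 4 + \frac{1}{0 - \left(2 - f - o\right)} = 4 + \frac{1}{0 + \left(-2 + f + o\right)} = 4 + \frac{1}{-2 + f + o}$)
$\left(9 - 11\right) X{\left(K{\left(F,-5 \right)},2 \right)} = \left(9 - 11\right) \frac{-7 + 4 \cdot 2 + 4 \left(-7\right)}{-2 + 2 - 7} = - 2 \frac{-7 + 8 - 28}{-7} = - 2 \left(\left(- \frac{1}{7}\right) \left(-27\right)\right) = \left(-2\right) \frac{27}{7} = - \frac{54}{7}$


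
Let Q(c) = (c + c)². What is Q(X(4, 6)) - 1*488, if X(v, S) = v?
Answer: -424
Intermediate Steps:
Q(c) = 4*c² (Q(c) = (2*c)² = 4*c²)
Q(X(4, 6)) - 1*488 = 4*4² - 1*488 = 4*16 - 488 = 64 - 488 = -424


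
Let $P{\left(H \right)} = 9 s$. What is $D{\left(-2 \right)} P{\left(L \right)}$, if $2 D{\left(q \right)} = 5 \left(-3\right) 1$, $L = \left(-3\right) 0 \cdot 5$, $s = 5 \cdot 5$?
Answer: $- \frac{3375}{2} \approx -1687.5$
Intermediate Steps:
$s = 25$
$L = 0$ ($L = 0 \cdot 5 = 0$)
$P{\left(H \right)} = 225$ ($P{\left(H \right)} = 9 \cdot 25 = 225$)
$D{\left(q \right)} = - \frac{15}{2}$ ($D{\left(q \right)} = \frac{5 \left(-3\right) 1}{2} = \frac{\left(-15\right) 1}{2} = \frac{1}{2} \left(-15\right) = - \frac{15}{2}$)
$D{\left(-2 \right)} P{\left(L \right)} = \left(- \frac{15}{2}\right) 225 = - \frac{3375}{2}$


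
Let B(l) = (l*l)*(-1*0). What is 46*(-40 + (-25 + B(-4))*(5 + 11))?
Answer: -20240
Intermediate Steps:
B(l) = 0 (B(l) = l²*0 = 0)
46*(-40 + (-25 + B(-4))*(5 + 11)) = 46*(-40 + (-25 + 0)*(5 + 11)) = 46*(-40 - 25*16) = 46*(-40 - 400) = 46*(-440) = -20240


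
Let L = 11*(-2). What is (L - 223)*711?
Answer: -174195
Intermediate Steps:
L = -22
(L - 223)*711 = (-22 - 223)*711 = -245*711 = -174195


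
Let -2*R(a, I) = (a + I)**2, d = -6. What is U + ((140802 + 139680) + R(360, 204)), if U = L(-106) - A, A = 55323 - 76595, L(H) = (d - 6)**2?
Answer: 142850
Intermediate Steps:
L(H) = 144 (L(H) = (-6 - 6)**2 = (-12)**2 = 144)
R(a, I) = -(I + a)**2/2 (R(a, I) = -(a + I)**2/2 = -(I + a)**2/2)
A = -21272
U = 21416 (U = 144 - 1*(-21272) = 144 + 21272 = 21416)
U + ((140802 + 139680) + R(360, 204)) = 21416 + ((140802 + 139680) - (204 + 360)**2/2) = 21416 + (280482 - 1/2*564**2) = 21416 + (280482 - 1/2*318096) = 21416 + (280482 - 159048) = 21416 + 121434 = 142850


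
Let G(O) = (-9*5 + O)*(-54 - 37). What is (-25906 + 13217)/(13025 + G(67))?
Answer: -12689/11023 ≈ -1.1511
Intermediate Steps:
G(O) = 4095 - 91*O (G(O) = (-45 + O)*(-91) = 4095 - 91*O)
(-25906 + 13217)/(13025 + G(67)) = (-25906 + 13217)/(13025 + (4095 - 91*67)) = -12689/(13025 + (4095 - 6097)) = -12689/(13025 - 2002) = -12689/11023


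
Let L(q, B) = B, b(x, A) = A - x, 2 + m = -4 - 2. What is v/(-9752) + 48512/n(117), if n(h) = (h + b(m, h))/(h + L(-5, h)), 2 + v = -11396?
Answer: 27676397483/589996 ≈ 46909.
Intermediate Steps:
m = -8 (m = -2 + (-4 - 2) = -2 - 6 = -8)
v = -11398 (v = -2 - 11396 = -11398)
n(h) = (8 + 2*h)/(2*h) (n(h) = (h + (h - 1*(-8)))/(h + h) = (h + (h + 8))/((2*h)) = (h + (8 + h))*(1/(2*h)) = (8 + 2*h)*(1/(2*h)) = (8 + 2*h)/(2*h))
v/(-9752) + 48512/n(117) = -11398/(-9752) + 48512/(((4 + 117)/117)) = -11398*(-1/9752) + 48512/(((1/117)*121)) = 5699/4876 + 48512/(121/117) = 5699/4876 + 48512*(117/121) = 5699/4876 + 5675904/121 = 27676397483/589996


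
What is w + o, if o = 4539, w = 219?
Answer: 4758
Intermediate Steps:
w + o = 219 + 4539 = 4758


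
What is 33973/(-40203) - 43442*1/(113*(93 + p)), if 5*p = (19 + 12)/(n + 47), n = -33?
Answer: -147365476229/29715363999 ≈ -4.9592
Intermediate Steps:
p = 31/70 (p = ((19 + 12)/(-33 + 47))/5 = (31/14)/5 = (31*(1/14))/5 = (⅕)*(31/14) = 31/70 ≈ 0.44286)
33973/(-40203) - 43442*1/(113*(93 + p)) = 33973/(-40203) - 43442*1/(113*(93 + 31/70)) = 33973*(-1/40203) - 43442/((6541/70)*113) = -33973/40203 - 43442/739133/70 = -33973/40203 - 43442*70/739133 = -33973/40203 - 3040940/739133 = -147365476229/29715363999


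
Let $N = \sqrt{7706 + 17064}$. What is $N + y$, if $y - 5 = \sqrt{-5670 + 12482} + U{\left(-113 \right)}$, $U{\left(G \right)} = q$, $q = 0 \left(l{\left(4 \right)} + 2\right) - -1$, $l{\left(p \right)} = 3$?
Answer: $6 + \sqrt{24770} + 2 \sqrt{1703} \approx 245.92$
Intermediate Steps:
$q = 1$ ($q = 0 \left(3 + 2\right) - -1 = 0 \cdot 5 + 1 = 0 + 1 = 1$)
$N = \sqrt{24770} \approx 157.38$
$U{\left(G \right)} = 1$
$y = 6 + 2 \sqrt{1703}$ ($y = 5 + \left(\sqrt{-5670 + 12482} + 1\right) = 5 + \left(\sqrt{6812} + 1\right) = 5 + \left(2 \sqrt{1703} + 1\right) = 5 + \left(1 + 2 \sqrt{1703}\right) = 6 + 2 \sqrt{1703} \approx 88.535$)
$N + y = \sqrt{24770} + \left(6 + 2 \sqrt{1703}\right) = 6 + \sqrt{24770} + 2 \sqrt{1703}$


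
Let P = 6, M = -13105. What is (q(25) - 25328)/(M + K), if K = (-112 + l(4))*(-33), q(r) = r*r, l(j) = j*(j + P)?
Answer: 24703/10729 ≈ 2.3025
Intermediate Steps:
l(j) = j*(6 + j) (l(j) = j*(j + 6) = j*(6 + j))
q(r) = r²
K = 2376 (K = (-112 + 4*(6 + 4))*(-33) = (-112 + 4*10)*(-33) = (-112 + 40)*(-33) = -72*(-33) = 2376)
(q(25) - 25328)/(M + K) = (25² - 25328)/(-13105 + 2376) = (625 - 25328)/(-10729) = -24703*(-1/10729) = 24703/10729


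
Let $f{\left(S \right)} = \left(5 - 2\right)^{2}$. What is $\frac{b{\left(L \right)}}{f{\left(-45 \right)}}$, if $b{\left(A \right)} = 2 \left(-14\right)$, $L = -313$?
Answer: $- \frac{28}{9} \approx -3.1111$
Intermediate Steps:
$b{\left(A \right)} = -28$
$f{\left(S \right)} = 9$ ($f{\left(S \right)} = 3^{2} = 9$)
$\frac{b{\left(L \right)}}{f{\left(-45 \right)}} = - \frac{28}{9}$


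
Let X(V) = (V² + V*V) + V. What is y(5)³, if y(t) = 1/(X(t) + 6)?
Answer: 1/226981 ≈ 4.4057e-6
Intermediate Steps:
X(V) = V + 2*V² (X(V) = (V² + V²) + V = 2*V² + V = V + 2*V²)
y(t) = 1/(6 + t*(1 + 2*t)) (y(t) = 1/(t*(1 + 2*t) + 6) = 1/(6 + t*(1 + 2*t)))
y(5)³ = (1/(6 + 5*(1 + 2*5)))³ = (1/(6 + 5*(1 + 10)))³ = (1/(6 + 5*11))³ = (1/(6 + 55))³ = (1/61)³ = 1/226981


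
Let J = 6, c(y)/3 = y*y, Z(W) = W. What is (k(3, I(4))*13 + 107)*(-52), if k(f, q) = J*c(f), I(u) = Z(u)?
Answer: -115076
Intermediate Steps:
c(y) = 3*y² (c(y) = 3*(y*y) = 3*y²)
I(u) = u
k(f, q) = 18*f² (k(f, q) = 6*(3*f²) = 18*f²)
(k(3, I(4))*13 + 107)*(-52) = ((18*3²)*13 + 107)*(-52) = ((18*9)*13 + 107)*(-52) = (162*13 + 107)*(-52) = (2106 + 107)*(-52) = 2213*(-52) = -115076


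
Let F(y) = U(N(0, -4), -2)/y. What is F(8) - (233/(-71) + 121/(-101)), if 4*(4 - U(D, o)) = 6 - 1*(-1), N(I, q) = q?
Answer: 1092507/229472 ≈ 4.7610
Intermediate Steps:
U(D, o) = 9/4 (U(D, o) = 4 - (6 - 1*(-1))/4 = 4 - (6 + 1)/4 = 4 - ¼*7 = 4 - 7/4 = 9/4)
F(y) = 9/(4*y)
F(8) - (233/(-71) + 121/(-101)) = (9/4)/8 - (233/(-71) + 121/(-101)) = (9/4)*(⅛) - (233*(-1/71) + 121*(-1/101)) = 9/32 - (-233/71 - 121/101) = 9/32 - 1*(-32124/7171) = 9/32 + 32124/7171 = 1092507/229472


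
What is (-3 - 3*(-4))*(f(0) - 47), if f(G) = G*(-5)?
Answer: -423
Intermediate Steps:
f(G) = -5*G
(-3 - 3*(-4))*(f(0) - 47) = (-3 - 3*(-4))*(-5*0 - 47) = (-3 + 12)*(0 - 47) = 9*(-47) = -423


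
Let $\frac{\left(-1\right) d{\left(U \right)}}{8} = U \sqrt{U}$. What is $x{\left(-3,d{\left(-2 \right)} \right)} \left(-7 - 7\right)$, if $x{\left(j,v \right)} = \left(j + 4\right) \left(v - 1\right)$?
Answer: $14 - 224 i \sqrt{2} \approx 14.0 - 316.78 i$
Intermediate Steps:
$d{\left(U \right)} = - 8 U^{\frac{3}{2}}$ ($d{\left(U \right)} = - 8 U \sqrt{U} = - 8 U^{\frac{3}{2}}$)
$x{\left(j,v \right)} = \left(-1 + v\right) \left(4 + j\right)$ ($x{\left(j,v \right)} = \left(4 + j\right) \left(-1 + v\right) = \left(-1 + v\right) \left(4 + j\right)$)
$x{\left(-3,d{\left(-2 \right)} \right)} \left(-7 - 7\right) = \left(-4 - -3 + 4 \left(- 8 \left(-2\right)^{\frac{3}{2}}\right) - 3 \left(- 8 \left(-2\right)^{\frac{3}{2}}\right)\right) \left(-7 - 7\right) = \left(-4 + 3 + 4 \left(- 8 \left(- 2 i \sqrt{2}\right)\right) - 3 \left(- 8 \left(- 2 i \sqrt{2}\right)\right)\right) \left(-14\right) = \left(-4 + 3 + 4 \cdot 16 i \sqrt{2} - 3 \cdot 16 i \sqrt{2}\right) \left(-14\right) = \left(-4 + 3 + 64 i \sqrt{2} - 48 i \sqrt{2}\right) \left(-14\right) = \left(-1 + 16 i \sqrt{2}\right) \left(-14\right) = 14 - 224 i \sqrt{2}$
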